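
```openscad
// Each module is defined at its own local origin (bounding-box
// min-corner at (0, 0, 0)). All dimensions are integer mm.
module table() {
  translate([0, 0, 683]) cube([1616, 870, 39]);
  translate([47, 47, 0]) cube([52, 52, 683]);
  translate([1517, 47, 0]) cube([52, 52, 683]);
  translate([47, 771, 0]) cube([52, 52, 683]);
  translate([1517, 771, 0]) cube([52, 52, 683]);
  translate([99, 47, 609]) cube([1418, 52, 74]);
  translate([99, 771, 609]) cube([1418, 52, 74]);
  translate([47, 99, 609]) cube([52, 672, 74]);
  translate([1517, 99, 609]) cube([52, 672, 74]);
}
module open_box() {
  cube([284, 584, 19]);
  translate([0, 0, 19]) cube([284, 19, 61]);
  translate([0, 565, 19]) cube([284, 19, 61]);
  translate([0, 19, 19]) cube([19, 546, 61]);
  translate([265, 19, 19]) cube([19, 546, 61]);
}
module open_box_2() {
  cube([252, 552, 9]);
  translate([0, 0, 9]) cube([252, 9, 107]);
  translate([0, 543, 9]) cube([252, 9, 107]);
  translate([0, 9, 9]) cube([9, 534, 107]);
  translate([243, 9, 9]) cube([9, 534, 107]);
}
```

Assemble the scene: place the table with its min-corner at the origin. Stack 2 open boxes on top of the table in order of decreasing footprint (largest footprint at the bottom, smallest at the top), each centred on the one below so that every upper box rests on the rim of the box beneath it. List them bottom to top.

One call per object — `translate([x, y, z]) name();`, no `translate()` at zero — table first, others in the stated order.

table();
translate([666, 143, 722]) open_box();
translate([682, 159, 802]) open_box_2();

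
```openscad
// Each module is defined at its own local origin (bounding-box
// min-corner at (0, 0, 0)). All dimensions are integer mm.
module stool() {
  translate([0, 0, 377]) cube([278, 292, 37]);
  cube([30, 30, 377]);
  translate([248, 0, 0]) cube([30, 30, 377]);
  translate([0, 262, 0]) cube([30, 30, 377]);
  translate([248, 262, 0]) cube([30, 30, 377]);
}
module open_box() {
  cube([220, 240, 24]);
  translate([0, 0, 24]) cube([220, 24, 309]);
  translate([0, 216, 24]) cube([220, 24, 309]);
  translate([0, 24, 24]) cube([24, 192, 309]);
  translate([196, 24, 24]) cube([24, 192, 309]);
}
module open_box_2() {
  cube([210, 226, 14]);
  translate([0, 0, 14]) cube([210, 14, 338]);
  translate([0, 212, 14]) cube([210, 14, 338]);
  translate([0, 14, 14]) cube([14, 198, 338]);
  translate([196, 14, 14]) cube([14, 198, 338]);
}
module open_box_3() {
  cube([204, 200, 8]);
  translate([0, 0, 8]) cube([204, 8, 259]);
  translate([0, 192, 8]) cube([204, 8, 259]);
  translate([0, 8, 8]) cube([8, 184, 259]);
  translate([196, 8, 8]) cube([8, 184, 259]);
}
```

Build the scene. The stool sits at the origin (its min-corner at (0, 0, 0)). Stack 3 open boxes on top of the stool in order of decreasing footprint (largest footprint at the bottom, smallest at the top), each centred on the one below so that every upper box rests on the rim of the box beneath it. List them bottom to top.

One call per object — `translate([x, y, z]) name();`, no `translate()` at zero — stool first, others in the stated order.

stool();
translate([29, 26, 414]) open_box();
translate([34, 33, 747]) open_box_2();
translate([37, 46, 1099]) open_box_3();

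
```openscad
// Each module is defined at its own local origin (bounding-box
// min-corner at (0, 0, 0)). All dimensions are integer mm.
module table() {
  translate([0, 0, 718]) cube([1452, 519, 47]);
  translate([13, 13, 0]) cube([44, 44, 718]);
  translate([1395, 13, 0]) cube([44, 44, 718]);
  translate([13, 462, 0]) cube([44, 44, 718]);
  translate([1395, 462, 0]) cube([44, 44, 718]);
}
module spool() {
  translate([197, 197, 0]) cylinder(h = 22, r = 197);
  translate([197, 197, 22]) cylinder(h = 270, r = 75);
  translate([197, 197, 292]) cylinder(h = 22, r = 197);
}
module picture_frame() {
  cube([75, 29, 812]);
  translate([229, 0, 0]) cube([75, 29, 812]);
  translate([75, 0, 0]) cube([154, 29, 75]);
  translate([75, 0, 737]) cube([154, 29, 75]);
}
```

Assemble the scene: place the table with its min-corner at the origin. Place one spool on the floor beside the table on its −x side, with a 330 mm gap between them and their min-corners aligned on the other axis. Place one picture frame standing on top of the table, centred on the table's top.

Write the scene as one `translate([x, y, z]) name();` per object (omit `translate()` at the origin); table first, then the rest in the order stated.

table();
translate([-724, 0, 0]) spool();
translate([574, 245, 765]) picture_frame();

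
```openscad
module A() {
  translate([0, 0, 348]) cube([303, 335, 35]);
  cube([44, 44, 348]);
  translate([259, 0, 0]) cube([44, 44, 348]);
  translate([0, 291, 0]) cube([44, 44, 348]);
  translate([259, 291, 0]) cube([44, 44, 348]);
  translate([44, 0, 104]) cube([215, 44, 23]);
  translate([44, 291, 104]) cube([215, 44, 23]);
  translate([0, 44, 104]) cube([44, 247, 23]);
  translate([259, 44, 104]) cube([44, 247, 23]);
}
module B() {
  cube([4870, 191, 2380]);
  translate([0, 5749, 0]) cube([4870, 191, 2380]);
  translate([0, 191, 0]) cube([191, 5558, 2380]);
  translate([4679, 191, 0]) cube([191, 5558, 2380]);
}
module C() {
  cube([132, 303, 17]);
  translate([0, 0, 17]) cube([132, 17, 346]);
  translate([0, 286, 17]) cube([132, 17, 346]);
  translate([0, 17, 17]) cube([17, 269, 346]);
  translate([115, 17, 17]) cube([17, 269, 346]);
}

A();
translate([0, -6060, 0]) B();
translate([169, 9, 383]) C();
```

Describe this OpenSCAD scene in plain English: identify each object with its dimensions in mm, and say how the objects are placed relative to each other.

A is a four-legged stool. The seat is 303×335 mm, 35 mm thick, top at z = 383 mm. It stands on four square legs, each 44×44 mm in cross-section, from z = 0 to the seat underside, each flush with a corner of the seat. Four stretchers, 44 mm wide and 23 mm tall, connect adjacent legs with their undersides at z = 104 mm, each running between the inner faces of the legs it joins and aligned with the legs' outer faces on the other axis.

B is the wall frame of a small rectangular building: four walls, each 2380 mm tall and 191 mm thick, enclosing a footprint 4870 mm (x) by 5940 mm (y) outside-to-outside, with no floor or roof. The front and back walls (the −y and +y sides) span the full width; the two side walls fit between them.

C is an open-topped rectangular box: outside dimensions 132×303×363 mm, with a uniform wall and base thickness of 17 mm. The base is a full 132×303 slab on the floor; four walls sit on top of the base. The front and back walls (the −y and +y sides) span the full width; the two side walls fit between them.

The house frame is on the floor beside the stool on its −y side. The open box is on top of the stool.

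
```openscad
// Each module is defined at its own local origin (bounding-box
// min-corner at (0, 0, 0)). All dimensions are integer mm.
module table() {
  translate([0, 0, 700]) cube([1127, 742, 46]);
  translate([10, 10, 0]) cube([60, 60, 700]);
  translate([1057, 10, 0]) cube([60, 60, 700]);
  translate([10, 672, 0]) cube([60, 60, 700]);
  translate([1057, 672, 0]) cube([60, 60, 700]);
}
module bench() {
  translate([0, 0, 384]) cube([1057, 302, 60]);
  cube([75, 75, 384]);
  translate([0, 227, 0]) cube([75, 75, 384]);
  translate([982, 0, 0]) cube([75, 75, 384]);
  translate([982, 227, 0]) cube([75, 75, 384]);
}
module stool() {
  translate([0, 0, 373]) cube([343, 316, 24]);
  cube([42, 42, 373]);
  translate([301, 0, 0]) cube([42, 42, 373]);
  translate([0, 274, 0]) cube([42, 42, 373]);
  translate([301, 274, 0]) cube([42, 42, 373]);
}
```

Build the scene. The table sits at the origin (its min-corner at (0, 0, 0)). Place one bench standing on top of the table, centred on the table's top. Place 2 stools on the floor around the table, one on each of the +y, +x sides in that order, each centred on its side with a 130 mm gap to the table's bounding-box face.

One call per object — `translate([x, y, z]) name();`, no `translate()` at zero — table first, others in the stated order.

table();
translate([35, 220, 746]) bench();
translate([392, 872, 0]) stool();
translate([1257, 213, 0]) stool();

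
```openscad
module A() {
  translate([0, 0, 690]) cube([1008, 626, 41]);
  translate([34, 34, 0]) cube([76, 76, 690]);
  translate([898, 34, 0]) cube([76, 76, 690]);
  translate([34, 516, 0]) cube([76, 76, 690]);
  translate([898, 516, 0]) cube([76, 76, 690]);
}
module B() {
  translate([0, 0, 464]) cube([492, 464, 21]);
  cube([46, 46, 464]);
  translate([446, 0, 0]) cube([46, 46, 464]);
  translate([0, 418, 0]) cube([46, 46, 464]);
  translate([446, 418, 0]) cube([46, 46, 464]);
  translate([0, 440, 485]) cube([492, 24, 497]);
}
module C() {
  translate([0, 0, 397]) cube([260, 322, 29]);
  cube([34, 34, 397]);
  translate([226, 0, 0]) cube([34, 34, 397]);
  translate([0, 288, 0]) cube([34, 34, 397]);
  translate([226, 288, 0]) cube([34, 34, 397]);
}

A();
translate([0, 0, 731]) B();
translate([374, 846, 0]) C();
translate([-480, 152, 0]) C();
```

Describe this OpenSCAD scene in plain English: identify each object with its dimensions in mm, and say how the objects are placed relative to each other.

A is a table: top 1008 mm (x) × 626 mm (y), 41 mm thick, upper face at z = 731 mm, on four 76×76 mm square legs, each inset 34 mm from the nearest pair of top edges, running from z = 0 to the bottom of the top.

B is a chair: 492×464 mm seat, 21 mm thick, top at z = 485 mm, on four 46 mm square corner legs flush with the seat edges. A 24 mm thick backrest slab spans the full seat width, extending 497 mm above the seat top, its back face flush with the seat's +y edge.

C is a four-legged stool. The seat is 260×322 mm, 29 mm thick, top at z = 426 mm. It stands on four square legs, each 34×34 mm in cross-section, from z = 0 to the seat underside, each flush with a corner of the seat.

The chair is on top of the table. Two stools sit around the table at the +y, −x sides.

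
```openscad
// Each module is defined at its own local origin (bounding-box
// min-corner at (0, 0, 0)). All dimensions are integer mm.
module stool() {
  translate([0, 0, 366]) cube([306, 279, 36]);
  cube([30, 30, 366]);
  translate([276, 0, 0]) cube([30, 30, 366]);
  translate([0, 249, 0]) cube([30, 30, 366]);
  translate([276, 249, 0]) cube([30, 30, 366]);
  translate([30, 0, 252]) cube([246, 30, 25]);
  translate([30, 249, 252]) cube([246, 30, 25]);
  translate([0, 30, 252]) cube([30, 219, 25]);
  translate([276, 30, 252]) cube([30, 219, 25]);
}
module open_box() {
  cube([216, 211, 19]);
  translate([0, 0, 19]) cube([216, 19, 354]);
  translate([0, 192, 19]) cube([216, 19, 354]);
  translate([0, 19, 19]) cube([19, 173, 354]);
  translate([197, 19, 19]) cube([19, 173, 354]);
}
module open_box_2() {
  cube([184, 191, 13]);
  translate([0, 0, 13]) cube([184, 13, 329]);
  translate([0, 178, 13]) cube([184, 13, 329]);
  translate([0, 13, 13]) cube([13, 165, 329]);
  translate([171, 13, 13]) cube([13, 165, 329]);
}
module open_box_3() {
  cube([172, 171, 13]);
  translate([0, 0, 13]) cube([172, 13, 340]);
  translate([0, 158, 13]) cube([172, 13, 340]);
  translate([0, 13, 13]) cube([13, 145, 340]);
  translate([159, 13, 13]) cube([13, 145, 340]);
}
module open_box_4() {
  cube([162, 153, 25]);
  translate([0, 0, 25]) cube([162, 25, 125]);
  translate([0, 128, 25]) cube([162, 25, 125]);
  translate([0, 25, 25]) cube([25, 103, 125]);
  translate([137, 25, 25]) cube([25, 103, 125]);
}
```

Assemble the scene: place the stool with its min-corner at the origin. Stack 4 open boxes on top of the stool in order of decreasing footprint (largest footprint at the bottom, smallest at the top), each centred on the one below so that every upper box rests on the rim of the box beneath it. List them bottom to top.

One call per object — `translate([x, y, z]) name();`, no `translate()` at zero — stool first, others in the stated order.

stool();
translate([45, 34, 402]) open_box();
translate([61, 44, 775]) open_box_2();
translate([67, 54, 1117]) open_box_3();
translate([72, 63, 1470]) open_box_4();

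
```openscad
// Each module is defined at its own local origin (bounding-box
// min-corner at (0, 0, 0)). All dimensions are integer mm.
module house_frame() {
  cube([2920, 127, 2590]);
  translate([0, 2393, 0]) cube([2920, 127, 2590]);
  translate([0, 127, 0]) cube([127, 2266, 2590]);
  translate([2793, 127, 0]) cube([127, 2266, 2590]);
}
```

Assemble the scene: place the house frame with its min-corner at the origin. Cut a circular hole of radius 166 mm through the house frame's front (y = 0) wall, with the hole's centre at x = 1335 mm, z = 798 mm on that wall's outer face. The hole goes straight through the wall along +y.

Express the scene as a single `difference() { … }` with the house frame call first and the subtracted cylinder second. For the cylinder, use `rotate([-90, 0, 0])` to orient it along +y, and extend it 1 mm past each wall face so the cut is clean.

difference() {
  house_frame();
  translate([1335, -1, 798]) rotate([-90, 0, 0]) cylinder(h = 129, r = 166);
}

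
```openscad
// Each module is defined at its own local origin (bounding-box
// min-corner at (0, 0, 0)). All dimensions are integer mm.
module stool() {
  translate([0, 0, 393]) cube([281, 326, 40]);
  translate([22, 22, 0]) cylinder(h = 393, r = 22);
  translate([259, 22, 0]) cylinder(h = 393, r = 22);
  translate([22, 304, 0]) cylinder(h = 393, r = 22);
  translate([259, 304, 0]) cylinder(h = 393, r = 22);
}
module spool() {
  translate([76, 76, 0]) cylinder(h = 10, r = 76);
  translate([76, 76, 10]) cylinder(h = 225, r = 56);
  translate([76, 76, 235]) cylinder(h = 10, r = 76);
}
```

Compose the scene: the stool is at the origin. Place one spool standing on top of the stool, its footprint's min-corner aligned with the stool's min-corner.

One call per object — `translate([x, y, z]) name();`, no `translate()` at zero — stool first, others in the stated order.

stool();
translate([0, 0, 433]) spool();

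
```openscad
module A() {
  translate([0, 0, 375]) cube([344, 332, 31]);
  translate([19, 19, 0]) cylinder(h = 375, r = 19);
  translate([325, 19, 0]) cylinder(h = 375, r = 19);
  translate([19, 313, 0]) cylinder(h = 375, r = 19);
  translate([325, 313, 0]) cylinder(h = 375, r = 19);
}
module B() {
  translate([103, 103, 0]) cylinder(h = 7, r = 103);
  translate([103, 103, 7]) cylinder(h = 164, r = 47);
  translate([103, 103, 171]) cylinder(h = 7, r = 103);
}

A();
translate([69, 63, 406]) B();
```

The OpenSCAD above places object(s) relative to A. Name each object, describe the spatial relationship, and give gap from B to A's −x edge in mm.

The spool's min-x is at 69; the stool's min-x is 0; gap = 69 mm.

A is a stool. B is a spool. The spool is on top of the stool, centred. The gap from the spool to the stool's −x edge is 69 mm.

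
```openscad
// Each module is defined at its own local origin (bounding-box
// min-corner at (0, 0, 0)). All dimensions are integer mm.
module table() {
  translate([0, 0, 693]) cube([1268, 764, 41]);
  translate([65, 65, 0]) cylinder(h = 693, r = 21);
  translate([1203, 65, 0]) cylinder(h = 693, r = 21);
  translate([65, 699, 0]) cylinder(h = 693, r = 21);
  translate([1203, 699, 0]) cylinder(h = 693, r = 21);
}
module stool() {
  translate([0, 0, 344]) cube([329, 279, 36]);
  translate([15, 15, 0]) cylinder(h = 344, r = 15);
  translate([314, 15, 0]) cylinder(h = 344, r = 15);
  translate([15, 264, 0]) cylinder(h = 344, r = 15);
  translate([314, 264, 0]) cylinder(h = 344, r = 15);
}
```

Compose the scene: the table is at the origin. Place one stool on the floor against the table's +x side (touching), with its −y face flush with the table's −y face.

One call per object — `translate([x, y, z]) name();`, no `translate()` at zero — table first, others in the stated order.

table();
translate([1268, 0, 0]) stool();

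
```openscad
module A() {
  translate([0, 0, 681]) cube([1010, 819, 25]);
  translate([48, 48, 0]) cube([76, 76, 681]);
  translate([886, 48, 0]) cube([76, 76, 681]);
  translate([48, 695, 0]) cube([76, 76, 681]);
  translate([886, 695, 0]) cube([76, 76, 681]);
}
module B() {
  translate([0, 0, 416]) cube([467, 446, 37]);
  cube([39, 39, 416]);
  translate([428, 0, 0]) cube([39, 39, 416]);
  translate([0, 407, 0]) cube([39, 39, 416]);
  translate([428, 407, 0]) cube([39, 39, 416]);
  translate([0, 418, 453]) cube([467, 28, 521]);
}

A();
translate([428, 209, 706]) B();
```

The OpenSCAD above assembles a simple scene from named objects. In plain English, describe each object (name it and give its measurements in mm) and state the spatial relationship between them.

A is a table with a 1010×819 mm rectangular top, 25 mm thick, top surface at z = 706 mm, supported by four 76×76 mm square legs, each inset 48 mm from the nearest pair of top edges, running from the floor.

B is a chair. The seat is a 467×446×37 mm slab with its top at z = 453 mm, on four 39×39 mm corner legs (flush with the seat edges, standing on z = 0). A flat backrest 28 mm thick, 521 mm tall, spans the full seat width and rises from the seat top along its +y edge, rear face flush with the rear of the seat.

The chair is on top of the table.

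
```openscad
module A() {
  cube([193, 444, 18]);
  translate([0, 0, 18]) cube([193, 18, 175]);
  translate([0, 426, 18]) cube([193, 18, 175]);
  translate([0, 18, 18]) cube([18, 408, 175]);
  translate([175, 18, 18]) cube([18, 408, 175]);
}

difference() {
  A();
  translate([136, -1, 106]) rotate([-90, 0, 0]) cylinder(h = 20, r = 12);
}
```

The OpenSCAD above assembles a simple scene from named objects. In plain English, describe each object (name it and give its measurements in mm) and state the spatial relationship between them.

A is an open storage box with external size 193×444×193 mm and wall thickness 18 mm (the base is also 18 mm thick). The base covers the whole footprint; the four walls stand on the base, with the y-facing walls full-width and the x-facing walls fitting between their inner faces.

The open box has a circular hole of radius 12 mm through its front wall, centred at (x = 136, z = 106).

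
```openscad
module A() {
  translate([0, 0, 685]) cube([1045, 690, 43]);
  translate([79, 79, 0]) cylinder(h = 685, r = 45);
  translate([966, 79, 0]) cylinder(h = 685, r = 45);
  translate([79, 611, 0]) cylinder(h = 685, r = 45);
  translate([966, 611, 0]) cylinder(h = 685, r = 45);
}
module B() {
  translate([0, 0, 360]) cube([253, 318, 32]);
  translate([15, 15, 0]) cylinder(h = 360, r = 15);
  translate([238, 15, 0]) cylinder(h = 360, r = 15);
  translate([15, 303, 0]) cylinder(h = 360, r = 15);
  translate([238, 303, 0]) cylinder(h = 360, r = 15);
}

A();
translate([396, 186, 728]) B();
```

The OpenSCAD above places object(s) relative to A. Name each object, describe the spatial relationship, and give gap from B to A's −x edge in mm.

The stool's min-x is at 396; the table's min-x is 0; gap = 396 mm.

A is a table. B is a stool. The stool is on top of the table, centred. The gap from the stool to the table's −x edge is 396 mm.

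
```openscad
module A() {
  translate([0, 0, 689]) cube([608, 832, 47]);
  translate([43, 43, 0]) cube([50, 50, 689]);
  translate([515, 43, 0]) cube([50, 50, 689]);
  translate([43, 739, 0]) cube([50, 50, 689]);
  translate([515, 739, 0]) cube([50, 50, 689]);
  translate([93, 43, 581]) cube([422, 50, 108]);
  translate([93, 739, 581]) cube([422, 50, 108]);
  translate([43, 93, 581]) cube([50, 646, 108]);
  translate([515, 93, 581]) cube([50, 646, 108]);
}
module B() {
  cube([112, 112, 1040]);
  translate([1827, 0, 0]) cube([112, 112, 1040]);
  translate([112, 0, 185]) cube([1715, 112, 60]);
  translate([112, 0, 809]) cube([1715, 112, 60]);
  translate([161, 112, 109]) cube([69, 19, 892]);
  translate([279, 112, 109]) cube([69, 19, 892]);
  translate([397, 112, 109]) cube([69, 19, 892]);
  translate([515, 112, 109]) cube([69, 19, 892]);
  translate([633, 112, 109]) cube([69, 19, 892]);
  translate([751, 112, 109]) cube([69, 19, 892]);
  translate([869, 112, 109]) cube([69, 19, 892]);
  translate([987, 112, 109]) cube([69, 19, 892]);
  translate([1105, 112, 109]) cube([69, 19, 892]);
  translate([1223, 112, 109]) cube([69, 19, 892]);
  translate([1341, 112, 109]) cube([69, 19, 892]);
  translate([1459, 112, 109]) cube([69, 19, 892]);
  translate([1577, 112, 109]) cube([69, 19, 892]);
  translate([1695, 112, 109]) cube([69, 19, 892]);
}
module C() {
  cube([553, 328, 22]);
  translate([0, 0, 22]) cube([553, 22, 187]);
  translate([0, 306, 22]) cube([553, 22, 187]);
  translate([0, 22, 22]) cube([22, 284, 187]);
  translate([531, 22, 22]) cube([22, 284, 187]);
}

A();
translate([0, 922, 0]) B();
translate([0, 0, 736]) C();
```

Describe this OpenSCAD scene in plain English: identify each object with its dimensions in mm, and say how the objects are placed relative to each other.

A is a rectangular dining table. The top is 608×832×47 mm with its upper surface at z = 736 mm. It stands on four 50×50 mm square legs, each inset 43 mm from the nearest pair of top edges, running from the floor to the underside of the top. Four apron rails, 50 mm thick and 108 mm tall, run between adjacent legs with their top edges flush with the underside of the top and their outer faces flush with the legs' outer faces.

B is a fence section. Two 112×112 mm posts, 1040 mm tall, stand on the floor with a clear span of 1715 mm between their inner faces. Two horizontal rails of 112×60 mm section span the gap between the posts with their undersides at z = 185 mm and z = 809 mm, flush with the posts' −y face. 14 pickets, each 69 mm wide, 19 mm thick and 892 mm tall, are fixed to the +y face of the rails with their bottoms at z = 109 mm, evenly spaced across the span with equal gaps (rounded down to the nearest mm) at the −x end and between each pair — any rounding remainder accumulates at the +x end.

C is an open storage box with external size 553×328×209 mm and wall thickness 22 mm (the base is also 22 mm thick). The base covers the whole footprint; the four walls stand on the base, with the y-facing walls full-width and the x-facing walls fitting between their inner faces.

The fence section is on the floor beside the table on its +y side. The open box is on top of the table.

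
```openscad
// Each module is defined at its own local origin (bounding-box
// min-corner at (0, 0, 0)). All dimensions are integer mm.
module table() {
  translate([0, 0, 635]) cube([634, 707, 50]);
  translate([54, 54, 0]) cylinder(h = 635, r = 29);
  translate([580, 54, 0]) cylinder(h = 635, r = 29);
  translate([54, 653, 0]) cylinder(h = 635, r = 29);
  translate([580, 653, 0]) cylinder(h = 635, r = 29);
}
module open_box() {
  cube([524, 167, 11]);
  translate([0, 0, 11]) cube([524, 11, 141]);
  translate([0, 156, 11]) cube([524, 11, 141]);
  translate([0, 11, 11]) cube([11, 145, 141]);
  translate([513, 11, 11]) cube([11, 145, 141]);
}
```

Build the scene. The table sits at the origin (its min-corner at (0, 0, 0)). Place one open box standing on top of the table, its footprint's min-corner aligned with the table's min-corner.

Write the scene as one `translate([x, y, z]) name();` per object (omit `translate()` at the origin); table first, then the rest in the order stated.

table();
translate([0, 0, 685]) open_box();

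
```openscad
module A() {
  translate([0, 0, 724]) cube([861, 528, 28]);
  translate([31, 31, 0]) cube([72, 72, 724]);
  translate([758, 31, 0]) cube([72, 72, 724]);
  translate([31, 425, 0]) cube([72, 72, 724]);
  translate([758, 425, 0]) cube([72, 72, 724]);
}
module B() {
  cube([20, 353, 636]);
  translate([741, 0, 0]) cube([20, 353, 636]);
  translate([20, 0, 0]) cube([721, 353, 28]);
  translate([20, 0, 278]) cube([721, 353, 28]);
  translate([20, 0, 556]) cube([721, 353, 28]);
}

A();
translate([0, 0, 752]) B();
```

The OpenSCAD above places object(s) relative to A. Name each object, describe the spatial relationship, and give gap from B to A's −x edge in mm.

The bookshelf's min-x is at 0; the table's min-x is 0; gap = 0 mm.

A is a table. B is a bookshelf. The bookshelf is on top of the table. The gap from the bookshelf to the table's −x edge is 0 mm.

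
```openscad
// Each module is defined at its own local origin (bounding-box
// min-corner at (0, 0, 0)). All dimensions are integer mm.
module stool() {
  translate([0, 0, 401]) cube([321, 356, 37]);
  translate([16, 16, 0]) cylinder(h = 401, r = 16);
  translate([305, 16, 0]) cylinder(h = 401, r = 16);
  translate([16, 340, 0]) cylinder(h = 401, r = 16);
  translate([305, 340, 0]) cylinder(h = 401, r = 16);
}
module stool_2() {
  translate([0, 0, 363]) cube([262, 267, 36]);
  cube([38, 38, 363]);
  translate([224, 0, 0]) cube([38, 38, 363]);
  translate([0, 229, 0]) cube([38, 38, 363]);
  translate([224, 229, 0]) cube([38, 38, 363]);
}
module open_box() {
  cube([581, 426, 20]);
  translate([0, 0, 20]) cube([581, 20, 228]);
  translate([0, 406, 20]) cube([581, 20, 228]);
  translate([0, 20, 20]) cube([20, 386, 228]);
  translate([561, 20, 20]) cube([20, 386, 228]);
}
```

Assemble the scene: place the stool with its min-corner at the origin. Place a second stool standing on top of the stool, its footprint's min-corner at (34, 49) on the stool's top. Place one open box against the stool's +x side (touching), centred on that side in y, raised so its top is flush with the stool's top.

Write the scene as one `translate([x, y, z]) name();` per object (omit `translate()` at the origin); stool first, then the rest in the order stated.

stool();
translate([34, 49, 438]) stool_2();
translate([321, -35, 190]) open_box();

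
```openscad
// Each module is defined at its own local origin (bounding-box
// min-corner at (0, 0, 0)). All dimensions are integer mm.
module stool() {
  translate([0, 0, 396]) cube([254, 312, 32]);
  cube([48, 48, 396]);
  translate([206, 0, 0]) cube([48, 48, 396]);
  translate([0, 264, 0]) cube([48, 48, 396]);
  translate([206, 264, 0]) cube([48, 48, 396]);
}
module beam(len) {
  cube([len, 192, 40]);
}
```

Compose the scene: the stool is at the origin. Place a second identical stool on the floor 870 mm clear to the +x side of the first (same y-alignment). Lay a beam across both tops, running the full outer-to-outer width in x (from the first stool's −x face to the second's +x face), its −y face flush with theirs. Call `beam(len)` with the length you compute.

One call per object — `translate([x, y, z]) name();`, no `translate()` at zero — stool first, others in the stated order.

stool();
translate([1124, 0, 0]) stool();
translate([0, 0, 428]) beam(1378);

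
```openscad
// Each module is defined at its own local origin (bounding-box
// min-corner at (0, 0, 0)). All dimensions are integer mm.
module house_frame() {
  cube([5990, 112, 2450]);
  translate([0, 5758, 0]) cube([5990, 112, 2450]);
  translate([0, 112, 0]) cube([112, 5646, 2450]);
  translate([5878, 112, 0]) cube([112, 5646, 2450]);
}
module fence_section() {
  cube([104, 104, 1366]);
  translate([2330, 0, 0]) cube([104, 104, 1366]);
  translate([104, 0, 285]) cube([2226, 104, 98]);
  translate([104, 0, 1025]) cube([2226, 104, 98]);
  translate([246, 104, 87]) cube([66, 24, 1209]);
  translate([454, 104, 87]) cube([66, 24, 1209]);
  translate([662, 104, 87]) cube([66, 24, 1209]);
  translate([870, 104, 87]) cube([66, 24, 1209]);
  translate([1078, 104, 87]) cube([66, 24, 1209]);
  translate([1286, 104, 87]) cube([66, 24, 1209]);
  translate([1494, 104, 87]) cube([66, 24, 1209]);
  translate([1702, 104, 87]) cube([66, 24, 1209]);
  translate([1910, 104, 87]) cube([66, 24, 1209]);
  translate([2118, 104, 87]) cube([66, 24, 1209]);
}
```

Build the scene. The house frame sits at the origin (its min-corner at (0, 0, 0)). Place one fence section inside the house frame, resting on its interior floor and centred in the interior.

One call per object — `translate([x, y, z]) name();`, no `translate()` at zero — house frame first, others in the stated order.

house_frame();
translate([1778, 2871, 0]) fence_section();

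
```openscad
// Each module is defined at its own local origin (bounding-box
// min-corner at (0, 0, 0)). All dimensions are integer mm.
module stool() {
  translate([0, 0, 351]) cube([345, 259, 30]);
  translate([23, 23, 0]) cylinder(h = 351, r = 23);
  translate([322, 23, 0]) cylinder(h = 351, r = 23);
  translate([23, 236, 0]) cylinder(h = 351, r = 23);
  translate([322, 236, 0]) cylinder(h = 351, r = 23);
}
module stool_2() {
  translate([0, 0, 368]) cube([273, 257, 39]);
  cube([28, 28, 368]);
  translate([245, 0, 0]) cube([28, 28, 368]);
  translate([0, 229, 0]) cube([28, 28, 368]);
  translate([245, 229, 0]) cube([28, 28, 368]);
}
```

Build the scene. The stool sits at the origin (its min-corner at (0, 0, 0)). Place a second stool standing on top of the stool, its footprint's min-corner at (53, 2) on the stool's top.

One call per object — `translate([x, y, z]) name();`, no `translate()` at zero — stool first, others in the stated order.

stool();
translate([53, 2, 381]) stool_2();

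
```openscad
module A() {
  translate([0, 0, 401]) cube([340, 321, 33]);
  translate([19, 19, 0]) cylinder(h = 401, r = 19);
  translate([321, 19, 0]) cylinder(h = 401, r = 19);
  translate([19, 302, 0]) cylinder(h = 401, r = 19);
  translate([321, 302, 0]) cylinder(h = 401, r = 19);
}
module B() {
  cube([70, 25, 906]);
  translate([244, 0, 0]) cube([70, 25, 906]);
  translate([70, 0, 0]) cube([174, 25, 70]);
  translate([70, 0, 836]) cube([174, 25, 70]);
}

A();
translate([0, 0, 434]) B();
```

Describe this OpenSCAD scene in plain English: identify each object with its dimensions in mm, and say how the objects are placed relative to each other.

A is a four-legged stool. The seat is 340×321 mm, 33 mm thick, top at z = 434 mm. It stands on four round legs, each 38 mm in diameter, from z = 0 to the seat underside, each leg's axis is inset half a diameter from the nearest pair of seat edges (so the leg's bounding box is flush with the corner).

B is a rectangular picture frame lying in the x–z plane (depth along y). The opening is 174 mm wide (x) by 766 mm tall (z), surrounded by a border 70 mm wide on all four sides. The frame is 25 mm deep and is made of two full-height vertical stiles with two horizontal rails fitted between them.

The picture frame is on top of the stool.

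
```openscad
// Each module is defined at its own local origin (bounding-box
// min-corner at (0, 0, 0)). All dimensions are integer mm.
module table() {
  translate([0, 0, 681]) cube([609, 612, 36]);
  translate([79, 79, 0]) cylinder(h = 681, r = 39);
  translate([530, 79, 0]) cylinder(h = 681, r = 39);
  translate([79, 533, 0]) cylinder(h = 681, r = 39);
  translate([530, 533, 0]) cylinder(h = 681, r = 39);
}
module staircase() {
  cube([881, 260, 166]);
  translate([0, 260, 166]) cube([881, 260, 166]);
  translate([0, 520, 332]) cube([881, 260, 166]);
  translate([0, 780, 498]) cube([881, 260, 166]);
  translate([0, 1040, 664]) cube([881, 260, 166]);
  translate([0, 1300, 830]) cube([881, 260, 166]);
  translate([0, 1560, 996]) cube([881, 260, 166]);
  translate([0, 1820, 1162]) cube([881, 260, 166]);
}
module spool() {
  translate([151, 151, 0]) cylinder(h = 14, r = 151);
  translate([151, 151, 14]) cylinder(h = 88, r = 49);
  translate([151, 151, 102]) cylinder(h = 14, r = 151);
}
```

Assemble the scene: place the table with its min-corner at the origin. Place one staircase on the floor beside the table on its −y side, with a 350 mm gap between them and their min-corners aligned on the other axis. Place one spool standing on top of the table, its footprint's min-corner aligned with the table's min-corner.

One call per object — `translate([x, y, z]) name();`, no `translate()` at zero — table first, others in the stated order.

table();
translate([0, -2430, 0]) staircase();
translate([0, 0, 717]) spool();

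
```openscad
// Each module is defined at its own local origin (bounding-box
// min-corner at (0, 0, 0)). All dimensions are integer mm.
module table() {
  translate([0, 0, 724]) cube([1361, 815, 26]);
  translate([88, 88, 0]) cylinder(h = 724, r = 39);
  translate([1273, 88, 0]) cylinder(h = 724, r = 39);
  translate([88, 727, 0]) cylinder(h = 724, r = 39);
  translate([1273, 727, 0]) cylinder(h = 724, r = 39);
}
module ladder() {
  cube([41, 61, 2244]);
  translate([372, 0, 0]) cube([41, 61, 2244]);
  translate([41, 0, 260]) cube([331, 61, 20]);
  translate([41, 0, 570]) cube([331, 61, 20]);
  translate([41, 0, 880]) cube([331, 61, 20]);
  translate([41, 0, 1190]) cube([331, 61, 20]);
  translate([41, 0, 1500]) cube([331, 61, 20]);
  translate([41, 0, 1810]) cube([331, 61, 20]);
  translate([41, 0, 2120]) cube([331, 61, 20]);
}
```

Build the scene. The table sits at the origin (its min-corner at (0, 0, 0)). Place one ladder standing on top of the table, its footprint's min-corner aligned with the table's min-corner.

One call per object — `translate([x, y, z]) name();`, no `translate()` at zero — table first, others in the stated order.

table();
translate([0, 0, 750]) ladder();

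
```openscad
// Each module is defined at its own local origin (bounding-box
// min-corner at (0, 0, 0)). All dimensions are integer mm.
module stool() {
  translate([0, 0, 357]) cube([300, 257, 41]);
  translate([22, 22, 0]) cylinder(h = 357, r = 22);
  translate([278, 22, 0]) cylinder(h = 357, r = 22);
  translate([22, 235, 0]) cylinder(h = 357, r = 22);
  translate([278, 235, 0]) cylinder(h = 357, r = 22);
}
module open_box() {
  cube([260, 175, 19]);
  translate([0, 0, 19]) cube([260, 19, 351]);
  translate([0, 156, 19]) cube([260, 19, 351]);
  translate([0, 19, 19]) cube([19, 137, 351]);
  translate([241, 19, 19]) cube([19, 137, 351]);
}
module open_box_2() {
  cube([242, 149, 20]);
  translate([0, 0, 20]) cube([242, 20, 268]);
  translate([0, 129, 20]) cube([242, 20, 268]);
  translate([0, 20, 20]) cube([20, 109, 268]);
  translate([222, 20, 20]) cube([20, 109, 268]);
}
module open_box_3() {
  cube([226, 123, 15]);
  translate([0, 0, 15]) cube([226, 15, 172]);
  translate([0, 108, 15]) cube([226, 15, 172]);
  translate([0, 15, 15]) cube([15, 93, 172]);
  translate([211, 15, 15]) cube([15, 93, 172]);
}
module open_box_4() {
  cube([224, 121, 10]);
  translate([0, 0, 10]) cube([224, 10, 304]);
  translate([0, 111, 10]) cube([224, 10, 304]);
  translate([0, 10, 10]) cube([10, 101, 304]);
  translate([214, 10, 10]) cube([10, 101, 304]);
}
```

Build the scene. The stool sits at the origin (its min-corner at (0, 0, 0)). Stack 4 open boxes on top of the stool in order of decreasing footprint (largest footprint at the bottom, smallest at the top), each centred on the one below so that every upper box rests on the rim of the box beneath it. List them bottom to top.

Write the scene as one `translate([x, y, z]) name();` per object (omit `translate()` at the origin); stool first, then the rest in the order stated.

stool();
translate([20, 41, 398]) open_box();
translate([29, 54, 768]) open_box_2();
translate([37, 67, 1056]) open_box_3();
translate([38, 68, 1243]) open_box_4();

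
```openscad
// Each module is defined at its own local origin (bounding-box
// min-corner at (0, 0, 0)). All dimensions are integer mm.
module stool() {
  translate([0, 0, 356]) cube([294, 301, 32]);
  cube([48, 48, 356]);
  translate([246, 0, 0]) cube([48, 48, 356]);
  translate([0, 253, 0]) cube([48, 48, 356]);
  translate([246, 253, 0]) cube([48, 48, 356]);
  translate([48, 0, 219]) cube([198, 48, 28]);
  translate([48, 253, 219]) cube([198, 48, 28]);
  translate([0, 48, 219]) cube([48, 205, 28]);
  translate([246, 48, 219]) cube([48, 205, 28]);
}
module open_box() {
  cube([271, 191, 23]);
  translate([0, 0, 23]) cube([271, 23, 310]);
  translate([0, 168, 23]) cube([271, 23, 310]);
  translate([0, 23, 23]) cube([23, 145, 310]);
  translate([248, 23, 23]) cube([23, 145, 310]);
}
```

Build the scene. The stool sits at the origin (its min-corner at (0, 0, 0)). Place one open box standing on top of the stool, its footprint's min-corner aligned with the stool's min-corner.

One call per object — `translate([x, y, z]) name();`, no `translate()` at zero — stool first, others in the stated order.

stool();
translate([0, 0, 388]) open_box();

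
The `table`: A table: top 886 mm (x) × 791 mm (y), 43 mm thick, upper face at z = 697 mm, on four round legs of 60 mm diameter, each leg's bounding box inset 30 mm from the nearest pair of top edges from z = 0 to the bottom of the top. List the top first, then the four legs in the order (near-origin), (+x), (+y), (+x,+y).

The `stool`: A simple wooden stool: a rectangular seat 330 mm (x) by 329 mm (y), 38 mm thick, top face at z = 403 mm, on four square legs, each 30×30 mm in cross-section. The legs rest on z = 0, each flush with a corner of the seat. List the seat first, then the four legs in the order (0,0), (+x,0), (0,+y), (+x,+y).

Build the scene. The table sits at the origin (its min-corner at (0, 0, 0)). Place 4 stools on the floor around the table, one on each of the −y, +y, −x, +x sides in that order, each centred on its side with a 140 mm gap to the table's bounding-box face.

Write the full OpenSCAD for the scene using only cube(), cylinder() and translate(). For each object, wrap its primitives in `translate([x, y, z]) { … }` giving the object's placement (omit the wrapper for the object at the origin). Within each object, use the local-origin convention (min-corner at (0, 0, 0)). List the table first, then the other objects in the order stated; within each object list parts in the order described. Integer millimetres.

translate([0, 0, 654]) cube([886, 791, 43]);
translate([60, 60, 0]) cylinder(h = 654, r = 30);
translate([826, 60, 0]) cylinder(h = 654, r = 30);
translate([60, 731, 0]) cylinder(h = 654, r = 30);
translate([826, 731, 0]) cylinder(h = 654, r = 30);
translate([278, -469, 0]) {
  translate([0, 0, 365]) cube([330, 329, 38]);
  cube([30, 30, 365]);
  translate([300, 0, 0]) cube([30, 30, 365]);
  translate([0, 299, 0]) cube([30, 30, 365]);
  translate([300, 299, 0]) cube([30, 30, 365]);
}
translate([278, 931, 0]) {
  translate([0, 0, 365]) cube([330, 329, 38]);
  cube([30, 30, 365]);
  translate([300, 0, 0]) cube([30, 30, 365]);
  translate([0, 299, 0]) cube([30, 30, 365]);
  translate([300, 299, 0]) cube([30, 30, 365]);
}
translate([-470, 231, 0]) {
  translate([0, 0, 365]) cube([330, 329, 38]);
  cube([30, 30, 365]);
  translate([300, 0, 0]) cube([30, 30, 365]);
  translate([0, 299, 0]) cube([30, 30, 365]);
  translate([300, 299, 0]) cube([30, 30, 365]);
}
translate([1026, 231, 0]) {
  translate([0, 0, 365]) cube([330, 329, 38]);
  cube([30, 30, 365]);
  translate([300, 0, 0]) cube([30, 30, 365]);
  translate([0, 299, 0]) cube([30, 30, 365]);
  translate([300, 299, 0]) cube([30, 30, 365]);
}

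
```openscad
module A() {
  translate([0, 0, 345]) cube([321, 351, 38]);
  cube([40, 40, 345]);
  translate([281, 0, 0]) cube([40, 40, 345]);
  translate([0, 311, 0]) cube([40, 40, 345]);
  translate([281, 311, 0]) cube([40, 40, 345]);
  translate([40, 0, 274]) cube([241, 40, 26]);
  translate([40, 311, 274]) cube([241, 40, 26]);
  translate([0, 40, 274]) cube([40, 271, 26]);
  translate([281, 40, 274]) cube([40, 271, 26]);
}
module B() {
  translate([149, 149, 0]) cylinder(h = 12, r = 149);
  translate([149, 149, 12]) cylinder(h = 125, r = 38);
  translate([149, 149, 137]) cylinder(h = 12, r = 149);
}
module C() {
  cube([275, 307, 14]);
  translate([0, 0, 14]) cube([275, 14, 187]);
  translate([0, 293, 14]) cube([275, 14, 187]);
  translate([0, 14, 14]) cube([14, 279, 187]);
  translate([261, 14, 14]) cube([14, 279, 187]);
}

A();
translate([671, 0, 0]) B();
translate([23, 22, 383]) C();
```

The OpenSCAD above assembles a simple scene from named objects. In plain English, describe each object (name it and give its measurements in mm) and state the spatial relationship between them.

A is a four-legged stool. The seat is a 321×351×38 mm slab whose top surface is at z = 383 mm; four square legs, each 40×40 mm in cross-section, run from the floor (z = 0) to the underside of the seat, each flush with a corner of the seat. Four stretchers, 40 mm wide and 26 mm tall, connect adjacent legs with their undersides at z = 274 mm, each running between the inner faces of the legs it joins and aligned with the legs' outer faces on the other axis.

B is a spool: two coaxial disc flanges of radius 149 mm and thickness 12 mm, joined by a core cylinder of radius 38 mm and height 125 mm. The lower flange rests on z = 0 and the three cylinders share a vertical axis.

C is an open storage box with external size 275×307×201 mm and wall thickness 14 mm (the base is also 14 mm thick). The base covers the whole footprint; the four walls stand on the base, with the y-facing walls full-width and the x-facing walls fitting between their inner faces.

The spool is on the floor beside the stool on its +x side. The open box is on top of the stool, centred.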